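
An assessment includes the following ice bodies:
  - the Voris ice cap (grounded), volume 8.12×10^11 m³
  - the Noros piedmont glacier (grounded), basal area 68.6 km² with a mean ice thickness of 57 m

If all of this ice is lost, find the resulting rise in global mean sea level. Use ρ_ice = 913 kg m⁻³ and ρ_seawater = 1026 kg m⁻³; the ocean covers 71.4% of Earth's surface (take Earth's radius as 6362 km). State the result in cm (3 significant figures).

≈ 0.200 cm

Voris: 8.12×10^11 m³ × (913/1026) = 7.226×10^11 m³ of water.
Noros: ice volume = 68.6 km² × 57 m = 3.910 km³; 3.910 × (913/1026) = 3.480 km³ of water.
Total added water ≈ 7.260×10^11 m³ over 3.63×10^14 m² → Δh = 2.00×10^-3 m = 0.200 cm.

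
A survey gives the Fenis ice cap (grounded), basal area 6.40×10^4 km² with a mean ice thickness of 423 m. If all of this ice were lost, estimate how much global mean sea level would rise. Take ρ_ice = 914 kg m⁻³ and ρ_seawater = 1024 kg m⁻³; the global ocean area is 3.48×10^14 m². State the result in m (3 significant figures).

Fenis: ice volume = 6.40×10^4 km² × 423 m = 2.707×10^4 km³; 2.707×10^4 × (914/1024) = 2.416×10^4 km³ of water.
Spread over 3.48×10^14 m² of ocean, Δh = 2.416×10^13 / 3.48×10^14 = 0.0694 m.

≈ 0.0694 m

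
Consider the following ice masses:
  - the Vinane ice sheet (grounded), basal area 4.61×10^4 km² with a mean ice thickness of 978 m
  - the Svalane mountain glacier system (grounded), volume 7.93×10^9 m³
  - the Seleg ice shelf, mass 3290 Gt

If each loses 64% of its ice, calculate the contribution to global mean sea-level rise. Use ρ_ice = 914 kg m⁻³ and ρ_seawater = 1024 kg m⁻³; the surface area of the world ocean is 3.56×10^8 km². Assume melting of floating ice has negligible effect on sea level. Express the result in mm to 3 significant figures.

Vinane: ice volume = 4.61×10^4 km² × 978 m = 4.509×10^4 km³; 0.64 × 4.509×10^4 × (914/1024) = 2.576×10^4 km³ of water.
Svalane: 0.64 × 7.93×10^9 m³ × (914/1024) = 4.530×10^9 m³ of water.
The Seleg ice shelf is floating and already displaces its own weight of water, so its melt adds essentially nothing to sea level.
Total added water ≈ 2.576×10^13 m³ over 3.56×10^14 m² → Δh = 0.0724 m = 72.4 mm.

≈ 72.4 mm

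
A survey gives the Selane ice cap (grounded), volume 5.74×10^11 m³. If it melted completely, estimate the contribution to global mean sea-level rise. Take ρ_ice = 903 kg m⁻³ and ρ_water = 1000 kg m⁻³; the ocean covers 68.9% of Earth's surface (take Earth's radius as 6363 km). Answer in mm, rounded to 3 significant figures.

≈ 1.48 mm

Selane: 5.74×10^11 m³ × (903/1000) = 5.183×10^11 m³ of water.
Spread over 3.51×10^14 m² of ocean, Δh = 5.183×10^11 / 3.51×10^14 = 1.48×10^-3 m = 1.48 mm.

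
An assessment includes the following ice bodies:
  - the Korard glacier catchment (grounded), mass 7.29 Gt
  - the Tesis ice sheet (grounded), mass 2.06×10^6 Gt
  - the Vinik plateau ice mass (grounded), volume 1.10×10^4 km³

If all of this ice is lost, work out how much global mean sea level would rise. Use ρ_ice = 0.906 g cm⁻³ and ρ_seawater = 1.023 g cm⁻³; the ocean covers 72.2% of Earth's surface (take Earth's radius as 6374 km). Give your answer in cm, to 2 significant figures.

Korard: 7.29 Gt = 7.290×10^12 kg; dividing by ρ_w = 1.023 g cm⁻³ = 1023 kg m⁻³ gives 7.126×10^9 m³ of water.
Tesis: 2.06×10^6 Gt = 2.060×10^18 kg; dividing by ρ_w = 1023 kg m⁻³ gives 2.014×10^15 m³ of water.
Vinik: 1.10×10^4 km³ × (906/1023) = 9742 km³ of water.
Total added water ≈ 2.023×10^15 m³ over 3.69×10^14 m² → Δh = 5.49 m = 550 cm.

≈ 550 cm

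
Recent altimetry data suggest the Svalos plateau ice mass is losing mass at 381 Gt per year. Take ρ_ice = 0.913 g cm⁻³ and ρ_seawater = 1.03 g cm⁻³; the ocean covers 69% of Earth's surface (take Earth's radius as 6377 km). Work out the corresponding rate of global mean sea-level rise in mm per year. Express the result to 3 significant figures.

≈ 1.05 mm/yr

ρ_w = 1.03 g cm⁻³ = 1030 kg m⁻³. Annual water volume added = 381 Gt / ρ_w = 3.810×10^14 kg / 1030 kg m⁻³ = 3.699×10^11 m³.
Δh per year = 3.699×10^11 / 3.53×10^14 = 1.05×10^-3 m = 1.05 mm.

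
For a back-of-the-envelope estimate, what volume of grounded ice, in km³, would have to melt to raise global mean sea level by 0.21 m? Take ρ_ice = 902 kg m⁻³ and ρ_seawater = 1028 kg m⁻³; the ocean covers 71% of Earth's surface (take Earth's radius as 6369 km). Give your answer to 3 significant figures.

Required water volume = Δh × A = 0.21 m × 3.62×10^14 m² = 7.600×10^13 m³ = 7.600×10^4 km³.
Ice volume = water volume × ρ_w/ρ_ice = 7.600×10^4 × 1028/902 = 8.66×10^4 km³.

≈ 8.66×10^4 km³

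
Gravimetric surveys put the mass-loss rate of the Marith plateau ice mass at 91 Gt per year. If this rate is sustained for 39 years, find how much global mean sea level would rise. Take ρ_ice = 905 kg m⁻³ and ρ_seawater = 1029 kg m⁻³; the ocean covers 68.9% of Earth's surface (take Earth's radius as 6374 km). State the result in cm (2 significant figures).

Total mass lost = 91 Gt/yr × 39 yr = 3549 Gt = 3.549×10^15 kg.
ρ_w = 1029 kg m⁻³, so water volume = 3.549×10^15 / 1029 = 3.449×10^12 m³.
Δh = 3.449×10^12 / 3.52×10^14 = 9.80×10^-3 m = 0.98 cm.

≈ 0.98 cm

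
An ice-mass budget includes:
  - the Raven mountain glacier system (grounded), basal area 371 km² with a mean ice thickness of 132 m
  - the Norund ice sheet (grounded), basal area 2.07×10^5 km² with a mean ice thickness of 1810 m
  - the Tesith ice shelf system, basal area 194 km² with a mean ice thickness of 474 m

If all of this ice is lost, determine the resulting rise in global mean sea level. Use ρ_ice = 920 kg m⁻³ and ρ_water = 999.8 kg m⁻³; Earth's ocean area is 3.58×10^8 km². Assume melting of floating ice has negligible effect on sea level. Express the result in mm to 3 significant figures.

≈ 963 mm

Raven: ice volume = 371 km² × 132 m = 48.97 km³; 48.97 × (920/999.8) = 45.06 km³ of water.
Norund: ice volume = 2.07×10^5 km² × 1810 m = 3.747×10^5 km³; 3.747×10^5 × (920/999.8) = 3.448×10^5 km³ of water.
The Tesith ice shelf system is floating and already displaces its own weight of water, so its melt adds essentially nothing to sea level.
Total added water ≈ 3.448×10^14 m³ over 3.58×10^14 m² → Δh = 0.963 m = 963 mm.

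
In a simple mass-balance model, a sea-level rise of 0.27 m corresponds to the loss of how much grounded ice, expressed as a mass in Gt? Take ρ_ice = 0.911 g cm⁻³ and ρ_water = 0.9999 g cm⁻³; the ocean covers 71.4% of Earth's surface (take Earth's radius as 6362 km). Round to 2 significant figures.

Required water volume = Δh × A = 0.27 m × 3.63×10^14 m² = 9.805×10^13 m³.
ρ_w = 0.9999 g cm⁻³ = 999.9 kg m⁻³, so the mass of water = 9.805×10^13 m³ × 999.9 kg m⁻³ = 9.804×10^16 kg = 9.8×10^4 Gt (and the same mass of ice, by conservation).

≈ 9.8×10^4 Gt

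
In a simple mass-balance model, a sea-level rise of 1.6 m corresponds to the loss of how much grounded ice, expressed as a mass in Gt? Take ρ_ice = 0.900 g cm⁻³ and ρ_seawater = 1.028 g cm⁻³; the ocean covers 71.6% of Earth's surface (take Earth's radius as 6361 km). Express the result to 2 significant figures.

Required water volume = Δh × A = 1.6 m × 3.64×10^14 m² = 5.825×10^14 m³.
ρ_w = 1.028 g cm⁻³ = 1028 kg m⁻³, so the mass of water = 5.825×10^14 m³ × 1028 kg m⁻³ = 5.988×10^17 kg = 6.0×10^5 Gt (and the same mass of ice, by conservation).

≈ 6.0×10^5 Gt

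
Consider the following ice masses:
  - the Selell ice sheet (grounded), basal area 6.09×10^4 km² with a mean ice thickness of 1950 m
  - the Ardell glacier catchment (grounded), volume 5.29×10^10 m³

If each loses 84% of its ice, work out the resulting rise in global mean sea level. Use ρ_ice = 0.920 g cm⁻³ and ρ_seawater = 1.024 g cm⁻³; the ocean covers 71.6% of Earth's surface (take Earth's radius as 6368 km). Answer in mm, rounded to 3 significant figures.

≈ 246 mm

Selell: ice volume = 6.09×10^4 km² × 1950 m = 1.188×10^5 km³; 0.84 × 1.188×10^5 × (920/1024) = 8.962×10^4 km³ of water.
Ardell: 0.84 × 5.29×10^10 m³ × (920/1024) = 3.992×10^10 m³ of water.
Total added water ≈ 8.966×10^13 m³ over 3.65×10^14 m² → Δh = 0.246 m = 246 mm.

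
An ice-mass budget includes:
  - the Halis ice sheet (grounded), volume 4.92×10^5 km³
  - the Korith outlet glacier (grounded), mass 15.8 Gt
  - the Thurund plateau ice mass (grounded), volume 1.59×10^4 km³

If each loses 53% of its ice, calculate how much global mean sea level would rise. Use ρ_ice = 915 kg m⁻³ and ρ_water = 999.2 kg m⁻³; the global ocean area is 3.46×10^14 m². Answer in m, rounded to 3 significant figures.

Halis: 0.53 × 4.92×10^5 km³ × (915/999.2) = 2.388×10^5 km³ of water.
Korith: 0.53 × 15.8 Gt = 8.374×10^12 kg; dividing by ρ_w = 999.2 kg m⁻³ gives 8.381×10^9 m³ of water.
Thurund: 0.53 × 1.59×10^4 km³ × (915/999.2) = 7717 km³ of water.
Total added water ≈ 2.465×10^14 m³ over 3.46×10^14 m² → Δh = 0.712 m.

≈ 0.712 m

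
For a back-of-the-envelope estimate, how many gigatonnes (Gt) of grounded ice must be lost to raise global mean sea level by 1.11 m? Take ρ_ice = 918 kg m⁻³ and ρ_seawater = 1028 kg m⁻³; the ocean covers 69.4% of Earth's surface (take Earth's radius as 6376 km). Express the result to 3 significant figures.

Required water volume = Δh × A = 1.11 m × 3.55×10^14 m² = 3.935×10^14 m³.
ρ_w = 1028 kg m⁻³, so the mass of water = 3.935×10^14 m³ × 1028 kg m⁻³ = 4.046×10^17 kg = 4.05×10^5 Gt (and the same mass of ice, by conservation).

≈ 4.05×10^5 Gt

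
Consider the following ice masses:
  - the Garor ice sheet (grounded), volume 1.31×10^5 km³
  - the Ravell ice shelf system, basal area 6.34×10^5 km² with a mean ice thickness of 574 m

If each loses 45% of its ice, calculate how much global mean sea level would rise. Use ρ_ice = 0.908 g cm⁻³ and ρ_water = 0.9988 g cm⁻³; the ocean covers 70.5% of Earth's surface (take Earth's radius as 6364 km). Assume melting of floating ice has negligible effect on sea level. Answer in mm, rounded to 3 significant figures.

≈ 149 mm

Garor: 0.45 × 1.31×10^5 km³ × (908/998.8) = 5.359×10^4 km³ of water.
The Ravell ice shelf system is floating and already displaces its own weight of water, so its melt adds essentially nothing to sea level.
Total added water ≈ 5.359×10^13 m³ over 3.59×10^14 m² → Δh = 0.149 m = 149 mm.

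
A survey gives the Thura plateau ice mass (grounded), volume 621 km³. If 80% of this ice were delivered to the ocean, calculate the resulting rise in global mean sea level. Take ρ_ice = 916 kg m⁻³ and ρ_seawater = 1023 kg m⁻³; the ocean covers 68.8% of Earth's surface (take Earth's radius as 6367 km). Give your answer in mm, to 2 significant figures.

≈ 1.3 mm

Thura: 0.8 × 621 km³ × (916/1023) = 444.8 km³ of water.
Spread over 3.50×10^14 m² of ocean, Δh = 4.448×10^11 / 3.50×10^14 = 1.27×10^-3 m = 1.3 mm.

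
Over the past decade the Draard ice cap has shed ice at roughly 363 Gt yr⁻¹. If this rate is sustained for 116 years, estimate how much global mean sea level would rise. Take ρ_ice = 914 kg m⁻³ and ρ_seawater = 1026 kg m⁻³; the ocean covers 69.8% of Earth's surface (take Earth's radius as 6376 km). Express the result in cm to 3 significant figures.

Total mass lost = 363 Gt/yr × 116 yr = 4.211×10^4 Gt = 4.211×10^16 kg.
ρ_w = 1026 kg m⁻³, so water volume = 4.211×10^16 / 1026 = 4.104×10^13 m³.
Δh = 4.104×10^13 / 3.57×10^14 = 0.115 m = 11.5 cm.

≈ 11.5 cm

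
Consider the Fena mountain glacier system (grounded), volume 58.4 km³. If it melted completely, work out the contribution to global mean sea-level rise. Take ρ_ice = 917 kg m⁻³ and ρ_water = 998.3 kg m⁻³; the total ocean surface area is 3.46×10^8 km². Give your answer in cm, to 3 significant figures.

Fena: 58.4 km³ × (917/998.3) = 53.64 km³ of water.
Spread over 3.46×10^14 m² of ocean, Δh = 5.364×10^10 / 3.46×10^14 = 1.55×10^-4 m = 0.0155 cm.

≈ 0.0155 cm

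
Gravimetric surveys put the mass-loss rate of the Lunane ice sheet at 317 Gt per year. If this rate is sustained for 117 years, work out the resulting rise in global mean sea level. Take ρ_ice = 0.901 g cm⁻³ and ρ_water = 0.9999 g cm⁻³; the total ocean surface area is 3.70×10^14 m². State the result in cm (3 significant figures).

≈ 10.0 cm

Total mass lost = 317 Gt/yr × 117 yr = 3.709×10^4 Gt = 3.709×10^16 kg.
ρ_w = 0.9999 g cm⁻³ = 999.9 kg m⁻³, so water volume = 3.709×10^16 / 999.9 = 3.709×10^13 m³.
Δh = 3.709×10^13 / 3.70×10^14 = 0.100 m = 10.0 cm.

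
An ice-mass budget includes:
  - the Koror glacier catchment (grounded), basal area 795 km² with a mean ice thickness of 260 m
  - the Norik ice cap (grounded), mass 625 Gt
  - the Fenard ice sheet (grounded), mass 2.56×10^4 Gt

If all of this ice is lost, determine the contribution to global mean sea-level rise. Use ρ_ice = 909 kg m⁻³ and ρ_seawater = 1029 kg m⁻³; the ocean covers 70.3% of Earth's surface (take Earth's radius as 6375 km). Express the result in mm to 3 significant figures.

Koror: ice volume = 795 km² × 260 m = 206.7 km³; 206.7 × (909/1029) = 182.6 km³ of water.
Norik: 625 Gt = 6.250×10^14 kg; dividing by ρ_w = 1029 kg m⁻³ gives 6.074×10^11 m³ of water.
Fenard: 2.56×10^4 Gt = 2.560×10^16 kg; dividing by ρ_w = 1029 kg m⁻³ gives 2.488×10^13 m³ of water.
Total added water ≈ 2.567×10^13 m³ over 3.59×10^14 m² → Δh = 0.0715 m = 71.5 mm.

≈ 71.5 mm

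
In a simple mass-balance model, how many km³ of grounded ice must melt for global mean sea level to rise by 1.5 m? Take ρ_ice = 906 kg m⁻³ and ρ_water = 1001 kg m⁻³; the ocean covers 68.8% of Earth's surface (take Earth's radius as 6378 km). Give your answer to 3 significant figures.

≈ 5.83×10^5 km³

Required water volume = Δh × A = 1.5 m × 3.52×10^14 m² = 5.275×10^14 m³ = 5.275×10^5 km³.
Ice volume = water volume × ρ_w/ρ_ice = 5.275×10^5 × 1001/906 = 5.83×10^5 km³.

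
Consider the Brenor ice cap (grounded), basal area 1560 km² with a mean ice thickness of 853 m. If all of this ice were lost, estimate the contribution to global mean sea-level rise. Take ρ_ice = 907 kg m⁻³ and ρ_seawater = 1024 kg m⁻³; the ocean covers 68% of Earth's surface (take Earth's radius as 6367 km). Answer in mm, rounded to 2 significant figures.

≈ 3.4 mm

Brenor: ice volume = 1560 km² × 853 m = 1331 km³; 1331 × (907/1024) = 1179 km³ of water.
Spread over 3.46×10^14 m² of ocean, Δh = 1.179×10^12 / 3.46×10^14 = 3.40×10^-3 m = 3.4 mm.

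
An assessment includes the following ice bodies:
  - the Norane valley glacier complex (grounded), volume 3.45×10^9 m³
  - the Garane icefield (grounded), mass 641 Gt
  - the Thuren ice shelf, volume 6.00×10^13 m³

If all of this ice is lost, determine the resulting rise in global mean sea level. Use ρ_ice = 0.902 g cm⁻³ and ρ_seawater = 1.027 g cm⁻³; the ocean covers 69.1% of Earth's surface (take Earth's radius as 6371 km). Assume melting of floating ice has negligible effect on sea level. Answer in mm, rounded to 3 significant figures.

≈ 1.78 mm

Norane: 3.45×10^9 m³ × (902/1027) = 3.030×10^9 m³ of water.
Garane: 641 Gt = 6.410×10^14 kg; dividing by ρ_w = 1.027 g cm⁻³ = 1027 kg m⁻³ gives 6.241×10^11 m³ of water.
The Thuren ice shelf is floating and already displaces its own weight of water, so its melt adds essentially nothing to sea level.
Total added water ≈ 6.272×10^11 m³ over 3.52×10^14 m² → Δh = 1.78×10^-3 m = 1.78 mm.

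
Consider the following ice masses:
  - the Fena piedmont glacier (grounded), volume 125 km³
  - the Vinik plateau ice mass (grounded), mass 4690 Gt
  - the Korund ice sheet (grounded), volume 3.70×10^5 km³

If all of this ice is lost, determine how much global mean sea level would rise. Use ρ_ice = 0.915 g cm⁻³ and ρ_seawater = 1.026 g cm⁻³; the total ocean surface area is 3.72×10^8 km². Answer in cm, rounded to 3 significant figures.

≈ 90.0 cm

Fena: 125 km³ × (915/1026) = 111.5 km³ of water.
Vinik: 4690 Gt = 4.690×10^15 kg; dividing by ρ_w = 1.026 g cm⁻³ = 1026 kg m⁻³ gives 4.571×10^12 m³ of water.
Korund: 3.70×10^5 km³ × (915/1026) = 3.300×10^5 km³ of water.
Total added water ≈ 3.347×10^14 m³ over 3.72×10^14 m² → Δh = 0.900 m = 90.0 cm.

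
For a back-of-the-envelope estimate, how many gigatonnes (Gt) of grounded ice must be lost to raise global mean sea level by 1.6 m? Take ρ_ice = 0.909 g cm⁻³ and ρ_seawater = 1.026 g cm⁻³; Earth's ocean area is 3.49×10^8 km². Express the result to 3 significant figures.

≈ 5.73×10^5 Gt

Required water volume = Δh × A = 1.6 m × 3.49×10^14 m² = 5.584×10^14 m³.
ρ_w = 1.026 g cm⁻³ = 1026 kg m⁻³, so the mass of water = 5.584×10^14 m³ × 1026 kg m⁻³ = 5.729×10^17 kg = 5.73×10^5 Gt (and the same mass of ice, by conservation).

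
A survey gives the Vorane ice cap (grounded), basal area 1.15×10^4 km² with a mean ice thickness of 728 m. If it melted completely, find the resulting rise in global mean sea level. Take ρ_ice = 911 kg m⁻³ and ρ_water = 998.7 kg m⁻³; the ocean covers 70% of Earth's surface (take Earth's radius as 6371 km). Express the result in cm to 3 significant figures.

Vorane: ice volume = 1.15×10^4 km² × 728 m = 8372 km³; 8372 × (911/998.7) = 7637 km³ of water.
Spread over 3.57×10^14 m² of ocean, Δh = 7.637×10^12 / 3.57×10^14 = 0.0214 m = 2.14 cm.

≈ 2.14 cm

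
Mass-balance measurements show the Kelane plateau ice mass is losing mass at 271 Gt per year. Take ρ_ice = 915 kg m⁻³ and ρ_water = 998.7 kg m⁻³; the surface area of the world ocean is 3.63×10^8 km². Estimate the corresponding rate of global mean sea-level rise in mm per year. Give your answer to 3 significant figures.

ρ_w = 998.7 kg m⁻³. Annual water volume added = 271 Gt / ρ_w = 2.710×10^14 kg / 998.7 kg m⁻³ = 2.714×10^11 m³.
Δh per year = 2.714×10^11 / 3.63×10^14 = 7.48×10^-4 m = 0.748 mm.

≈ 0.748 mm/yr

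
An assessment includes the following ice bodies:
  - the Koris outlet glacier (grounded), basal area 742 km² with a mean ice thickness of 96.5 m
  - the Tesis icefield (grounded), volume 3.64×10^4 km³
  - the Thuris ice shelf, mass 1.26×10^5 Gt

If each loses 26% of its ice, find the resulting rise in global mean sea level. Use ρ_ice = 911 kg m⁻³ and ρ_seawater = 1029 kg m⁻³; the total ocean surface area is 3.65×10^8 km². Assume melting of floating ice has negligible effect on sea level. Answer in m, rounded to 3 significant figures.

Koris: ice volume = 742 km² × 96.5 m = 71.60 km³; 0.26 × 71.60 × (911/1029) = 16.48 km³ of water.
Tesis: 0.26 × 3.64×10^4 km³ × (911/1029) = 8379 km³ of water.
The Thuris ice shelf is floating and already displaces its own weight of water, so its melt adds essentially nothing to sea level.
Total added water ≈ 8.395×10^12 m³ over 3.65×10^14 m² → Δh = 0.0230 m.

≈ 0.0230 m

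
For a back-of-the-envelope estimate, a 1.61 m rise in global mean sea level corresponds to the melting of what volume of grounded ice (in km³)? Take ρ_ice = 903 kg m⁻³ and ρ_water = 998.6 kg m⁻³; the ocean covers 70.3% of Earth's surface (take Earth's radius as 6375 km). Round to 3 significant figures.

≈ 6.39×10^5 km³

Required water volume = Δh × A = 1.61 m × 3.59×10^14 m² = 5.780×10^14 m³ = 5.780×10^5 km³.
Ice volume = water volume × ρ_w/ρ_ice = 5.780×10^5 × 998.6/903 = 6.39×10^5 km³.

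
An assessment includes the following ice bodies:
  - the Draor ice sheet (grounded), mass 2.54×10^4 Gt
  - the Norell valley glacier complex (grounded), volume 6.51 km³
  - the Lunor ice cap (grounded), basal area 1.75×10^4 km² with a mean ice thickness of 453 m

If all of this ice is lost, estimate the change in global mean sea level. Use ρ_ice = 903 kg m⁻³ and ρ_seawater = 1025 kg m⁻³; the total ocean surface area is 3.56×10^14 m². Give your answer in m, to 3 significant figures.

≈ 0.0892 m

Draor: 2.54×10^4 Gt = 2.540×10^16 kg; dividing by ρ_w = 1025 kg m⁻³ gives 2.478×10^13 m³ of water.
Norell: 6.51 km³ × (903/1025) = 5.735 km³ of water.
Lunor: ice volume = 1.75×10^4 km² × 453 m = 7928 km³; 7928 × (903/1025) = 6984 km³ of water.
Total added water ≈ 3.177×10^13 m³ over 3.56×10^14 m² → Δh = 0.0892 m.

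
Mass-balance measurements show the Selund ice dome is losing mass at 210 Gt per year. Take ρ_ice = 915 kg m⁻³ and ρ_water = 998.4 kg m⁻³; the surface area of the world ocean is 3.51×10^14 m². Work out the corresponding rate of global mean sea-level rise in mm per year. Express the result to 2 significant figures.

≈ 0.60 mm/yr

ρ_w = 998.4 kg m⁻³. Annual water volume added = 210 Gt / ρ_w = 2.100×10^14 kg / 998.4 kg m⁻³ = 2.103×10^11 m³.
Δh per year = 2.103×10^11 / 3.51×10^14 = 5.99×10^-4 m = 0.60 mm.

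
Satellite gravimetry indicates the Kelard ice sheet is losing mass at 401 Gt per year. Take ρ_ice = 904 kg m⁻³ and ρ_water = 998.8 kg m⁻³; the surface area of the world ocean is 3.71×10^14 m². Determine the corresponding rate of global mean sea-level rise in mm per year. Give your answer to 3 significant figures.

ρ_w = 998.8 kg m⁻³. Annual water volume added = 401 Gt / ρ_w = 4.010×10^14 kg / 998.8 kg m⁻³ = 4.015×10^11 m³.
Δh per year = 4.015×10^11 / 3.71×10^14 = 1.08×10^-3 m = 1.08 mm.

≈ 1.08 mm/yr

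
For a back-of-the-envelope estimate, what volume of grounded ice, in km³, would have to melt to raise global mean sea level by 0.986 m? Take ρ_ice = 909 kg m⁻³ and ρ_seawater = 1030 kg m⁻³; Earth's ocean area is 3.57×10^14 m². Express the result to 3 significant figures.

≈ 3.99×10^5 km³

Required water volume = Δh × A = 0.986 m × 3.57×10^14 m² = 3.520×10^14 m³ = 3.520×10^5 km³.
Ice volume = water volume × ρ_w/ρ_ice = 3.520×10^5 × 1030/909 = 3.99×10^5 km³.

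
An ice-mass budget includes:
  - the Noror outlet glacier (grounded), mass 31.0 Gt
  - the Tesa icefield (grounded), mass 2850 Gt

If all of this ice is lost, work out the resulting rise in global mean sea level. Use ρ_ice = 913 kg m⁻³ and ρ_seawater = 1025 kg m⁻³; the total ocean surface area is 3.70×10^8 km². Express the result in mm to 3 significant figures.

≈ 7.60 mm

Noror: 31.0 Gt = 3.100×10^13 kg; dividing by ρ_w = 1025 kg m⁻³ gives 3.024×10^10 m³ of water.
Tesa: 2850 Gt = 2.850×10^15 kg; dividing by ρ_w = 1025 kg m⁻³ gives 2.780×10^12 m³ of water.
Total added water ≈ 2.811×10^12 m³ over 3.70×10^14 m² → Δh = 7.60×10^-3 m = 7.60 mm.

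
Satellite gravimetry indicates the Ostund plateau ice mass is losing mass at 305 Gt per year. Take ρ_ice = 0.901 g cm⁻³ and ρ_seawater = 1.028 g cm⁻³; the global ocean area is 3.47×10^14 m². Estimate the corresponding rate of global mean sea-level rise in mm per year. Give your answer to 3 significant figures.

≈ 0.855 mm/yr

ρ_w = 1.028 g cm⁻³ = 1028 kg m⁻³. Annual water volume added = 305 Gt / ρ_w = 3.050×10^14 kg / 1028 kg m⁻³ = 2.967×10^11 m³.
Δh per year = 2.967×10^11 / 3.47×10^14 = 8.55×10^-4 m = 0.855 mm.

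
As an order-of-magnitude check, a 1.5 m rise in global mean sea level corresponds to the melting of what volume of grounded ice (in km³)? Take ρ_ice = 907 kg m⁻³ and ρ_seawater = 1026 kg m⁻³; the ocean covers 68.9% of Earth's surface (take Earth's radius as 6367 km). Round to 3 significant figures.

Required water volume = Δh × A = 1.5 m × 3.51×10^14 m² = 5.265×10^14 m³ = 5.265×10^5 km³.
Ice volume = water volume × ρ_w/ρ_ice = 5.265×10^5 × 1026/907 = 5.96×10^5 km³.

≈ 5.96×10^5 km³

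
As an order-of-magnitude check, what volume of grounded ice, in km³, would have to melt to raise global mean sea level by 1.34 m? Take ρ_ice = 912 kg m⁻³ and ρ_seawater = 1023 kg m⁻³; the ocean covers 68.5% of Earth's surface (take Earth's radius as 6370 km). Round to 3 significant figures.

≈ 5.25×10^5 km³

Required water volume = Δh × A = 1.34 m × 3.49×10^14 m² = 4.680×10^14 m³ = 4.680×10^5 km³.
Ice volume = water volume × ρ_w/ρ_ice = 4.680×10^5 × 1023/912 = 5.25×10^5 km³.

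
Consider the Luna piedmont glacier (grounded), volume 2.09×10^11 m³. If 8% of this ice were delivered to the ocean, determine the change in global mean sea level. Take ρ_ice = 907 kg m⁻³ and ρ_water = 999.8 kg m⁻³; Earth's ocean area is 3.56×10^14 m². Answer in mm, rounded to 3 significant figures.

Luna: 0.08 × 2.09×10^11 m³ × (907/999.8) = 1.517×10^10 m³ of water.
Spread over 3.56×10^14 m² of ocean, Δh = 1.517×10^10 / 3.56×10^14 = 4.26×10^-5 m = 0.0426 mm.

≈ 0.0426 mm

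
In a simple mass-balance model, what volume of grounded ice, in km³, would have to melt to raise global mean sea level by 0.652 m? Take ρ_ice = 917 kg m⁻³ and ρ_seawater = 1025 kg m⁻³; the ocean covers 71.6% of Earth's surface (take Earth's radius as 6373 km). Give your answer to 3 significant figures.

Required water volume = Δh × A = 0.652 m × 3.65×10^14 m² = 2.383×10^14 m³ = 2.383×10^5 km³.
Ice volume = water volume × ρ_w/ρ_ice = 2.383×10^5 × 1025/917 = 2.66×10^5 km³.

≈ 2.66×10^5 km³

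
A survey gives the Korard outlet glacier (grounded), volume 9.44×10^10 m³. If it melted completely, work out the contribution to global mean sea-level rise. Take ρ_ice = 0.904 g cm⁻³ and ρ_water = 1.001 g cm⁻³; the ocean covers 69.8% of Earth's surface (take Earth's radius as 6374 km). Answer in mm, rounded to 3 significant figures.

Korard: 9.44×10^10 m³ × (904/1001) = 8.525×10^10 m³ of water.
Spread over 3.56×10^14 m² of ocean, Δh = 8.525×10^10 / 3.56×10^14 = 2.39×10^-4 m = 0.239 mm.

≈ 0.239 mm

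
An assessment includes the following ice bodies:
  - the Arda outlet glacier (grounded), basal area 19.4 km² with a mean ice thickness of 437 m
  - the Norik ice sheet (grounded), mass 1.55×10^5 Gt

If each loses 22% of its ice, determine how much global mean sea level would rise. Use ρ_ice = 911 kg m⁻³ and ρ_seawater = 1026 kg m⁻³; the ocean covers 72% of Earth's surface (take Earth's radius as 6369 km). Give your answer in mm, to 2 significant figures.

Arda: ice volume = 19.4 km² × 437 m = 8.478 km³; 0.22 × 8.478 × (911/1026) = 1.656 km³ of water.
Norik: 0.22 × 1.55×10^5 Gt = 3.410×10^16 kg; dividing by ρ_w = 1026 kg m⁻³ gives 3.324×10^13 m³ of water.
Total added water ≈ 3.324×10^13 m³ over 3.67×10^14 m² → Δh = 0.0906 m = 91 mm.

≈ 91 mm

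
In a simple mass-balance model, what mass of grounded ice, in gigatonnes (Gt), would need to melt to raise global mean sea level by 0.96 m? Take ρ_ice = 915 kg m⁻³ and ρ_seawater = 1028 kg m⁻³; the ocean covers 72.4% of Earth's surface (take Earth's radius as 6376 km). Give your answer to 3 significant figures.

≈ 3.65×10^5 Gt

Required water volume = Δh × A = 0.96 m × 3.70×10^14 m² = 3.551×10^14 m³.
ρ_w = 1028 kg m⁻³, so the mass of water = 3.551×10^14 m³ × 1028 kg m⁻³ = 3.650×10^17 kg = 3.65×10^5 Gt (and the same mass of ice, by conservation).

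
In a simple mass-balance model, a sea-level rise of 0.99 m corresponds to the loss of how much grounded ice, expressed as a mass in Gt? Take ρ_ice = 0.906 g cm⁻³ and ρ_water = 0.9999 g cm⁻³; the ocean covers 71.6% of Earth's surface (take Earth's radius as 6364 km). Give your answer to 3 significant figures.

≈ 3.61×10^5 Gt

Required water volume = Δh × A = 0.99 m × 3.64×10^14 m² = 3.608×10^14 m³.
ρ_w = 0.9999 g cm⁻³ = 999.9 kg m⁻³, so the mass of water = 3.608×10^14 m³ × 999.9 kg m⁻³ = 3.607×10^17 kg = 3.61×10^5 Gt (and the same mass of ice, by conservation).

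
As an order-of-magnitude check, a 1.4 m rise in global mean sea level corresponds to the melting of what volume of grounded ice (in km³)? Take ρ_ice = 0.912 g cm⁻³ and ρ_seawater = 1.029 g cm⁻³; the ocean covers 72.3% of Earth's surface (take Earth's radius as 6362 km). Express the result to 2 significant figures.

≈ 5.8×10^5 km³

Required water volume = Δh × A = 1.4 m × 3.68×10^14 m² = 5.148×10^14 m³ = 5.148×10^5 km³.
Ice volume = water volume × ρ_w/ρ_ice = 5.148×10^5 × 1029/912 = 5.8×10^5 km³.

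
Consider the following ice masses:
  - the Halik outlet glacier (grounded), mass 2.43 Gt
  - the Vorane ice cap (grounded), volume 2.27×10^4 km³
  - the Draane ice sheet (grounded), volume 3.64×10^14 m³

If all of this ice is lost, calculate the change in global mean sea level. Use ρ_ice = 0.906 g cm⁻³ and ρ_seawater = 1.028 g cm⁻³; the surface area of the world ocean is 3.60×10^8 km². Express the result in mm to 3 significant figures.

Halik: 2.43 Gt = 2.430×10^12 kg; dividing by ρ_w = 1.028 g cm⁻³ = 1028 kg m⁻³ gives 2.364×10^9 m³ of water.
Vorane: 2.27×10^4 km³ × (906/1028) = 2.001×10^4 km³ of water.
Draane: 3.64×10^14 m³ × (906/1028) = 3.208×10^14 m³ of water.
Total added water ≈ 3.408×10^14 m³ over 3.60×10^14 m² → Δh = 0.947 m = 947 mm.

≈ 947 mm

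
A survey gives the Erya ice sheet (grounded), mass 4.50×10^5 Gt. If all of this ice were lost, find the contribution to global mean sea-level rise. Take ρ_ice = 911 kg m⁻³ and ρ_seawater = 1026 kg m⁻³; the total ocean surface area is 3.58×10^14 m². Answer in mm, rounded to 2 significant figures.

≈ 1200 mm

Erya: 4.50×10^5 Gt = 4.500×10^17 kg; dividing by ρ_w = 1026 kg m⁻³ gives 4.386×10^14 m³ of water.
Spread over 3.58×10^14 m² of ocean, Δh = 4.386×10^14 / 3.58×10^14 = 1.23 m = 1200 mm.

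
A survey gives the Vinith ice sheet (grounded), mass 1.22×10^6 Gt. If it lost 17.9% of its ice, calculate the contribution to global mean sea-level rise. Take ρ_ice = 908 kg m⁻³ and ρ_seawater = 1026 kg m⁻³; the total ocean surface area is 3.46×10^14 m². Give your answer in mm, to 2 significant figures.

Vinith: 0.179 × 1.22×10^6 Gt = 2.184×10^17 kg; dividing by ρ_w = 1026 kg m⁻³ gives 2.128×10^14 m³ of water.
Spread over 3.46×10^14 m² of ocean, Δh = 2.128×10^14 / 3.46×10^14 = 0.615 m = 620 mm.

≈ 620 mm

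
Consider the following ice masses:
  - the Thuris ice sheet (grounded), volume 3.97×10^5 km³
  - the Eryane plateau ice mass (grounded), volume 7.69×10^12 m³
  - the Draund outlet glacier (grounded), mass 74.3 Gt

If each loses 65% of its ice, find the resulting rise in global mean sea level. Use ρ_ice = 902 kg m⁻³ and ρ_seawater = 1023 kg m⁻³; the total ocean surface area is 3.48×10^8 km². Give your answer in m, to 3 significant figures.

≈ 0.667 m

Thuris: 0.65 × 3.97×10^5 km³ × (902/1023) = 2.275×10^5 km³ of water.
Eryane: 0.65 × 7.69×10^12 m³ × (902/1023) = 4.407×10^12 m³ of water.
Draund: 0.65 × 74.3 Gt = 4.830×10^13 kg; dividing by ρ_w = 1023 kg m⁻³ gives 4.721×10^10 m³ of water.
Total added water ≈ 2.320×10^14 m³ over 3.48×10^14 m² → Δh = 0.667 m.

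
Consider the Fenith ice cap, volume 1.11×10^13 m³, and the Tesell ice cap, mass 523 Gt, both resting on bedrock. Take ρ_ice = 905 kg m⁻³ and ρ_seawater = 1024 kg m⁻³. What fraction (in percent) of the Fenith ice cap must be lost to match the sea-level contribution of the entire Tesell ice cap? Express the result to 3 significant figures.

≈ 5.21 %

Equal sea-level rise means equal mass of meltwater, i.e. equal mass of ice lost.
Ice mass of Tesell: 5.230×10^14 kg; ice mass of Fenith: 1.005×10^16 kg.
Fraction required = 5.230×10^14 / 1.005×10^16 = 0.0521 → 5.21 %.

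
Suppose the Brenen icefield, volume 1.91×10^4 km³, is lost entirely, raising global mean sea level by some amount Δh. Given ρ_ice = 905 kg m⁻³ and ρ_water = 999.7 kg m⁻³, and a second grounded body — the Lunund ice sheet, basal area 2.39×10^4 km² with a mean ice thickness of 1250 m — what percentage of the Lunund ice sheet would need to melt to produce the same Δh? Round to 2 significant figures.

Equal sea-level rise means equal mass of meltwater, i.e. equal mass of ice lost.
Ice mass of Brenen: 1.729×10^16 kg; ice mass of Lunund: 2.704×10^16 kg.
Fraction required = 1.729×10^16 / 2.704×10^16 = 0.639 → 64 %.

≈ 64 %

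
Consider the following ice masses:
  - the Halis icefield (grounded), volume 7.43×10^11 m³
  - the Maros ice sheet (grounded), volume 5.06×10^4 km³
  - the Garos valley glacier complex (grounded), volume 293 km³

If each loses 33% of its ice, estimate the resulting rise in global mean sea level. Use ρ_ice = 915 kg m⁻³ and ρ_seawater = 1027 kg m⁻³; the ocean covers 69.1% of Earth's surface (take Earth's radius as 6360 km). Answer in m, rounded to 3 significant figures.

≈ 0.0432 m

Halis: 0.33 × 7.43×10^11 m³ × (915/1027) = 2.185×10^11 m³ of water.
Maros: 0.33 × 5.06×10^4 km³ × (915/1027) = 1.488×10^4 km³ of water.
Garos: 0.33 × 293 km³ × (915/1027) = 86.15 km³ of water.
Total added water ≈ 1.518×10^13 m³ over 3.51×10^14 m² → Δh = 0.0432 m.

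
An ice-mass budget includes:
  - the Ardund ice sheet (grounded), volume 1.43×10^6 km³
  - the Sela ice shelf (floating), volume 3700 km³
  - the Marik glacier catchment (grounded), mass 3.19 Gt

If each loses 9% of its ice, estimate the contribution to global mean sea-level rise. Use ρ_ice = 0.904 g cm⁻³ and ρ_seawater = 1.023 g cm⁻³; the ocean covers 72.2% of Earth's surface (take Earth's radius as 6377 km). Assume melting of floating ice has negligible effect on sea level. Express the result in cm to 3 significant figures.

≈ 30.8 cm

Ardund: 0.09 × 1.43×10^6 km³ × (904/1023) = 1.137×10^5 km³ of water.
The Sela ice shelf is floating and already displaces its own weight of water, so its melt adds essentially nothing to sea level.
Marik: 0.09 × 3.19 Gt = 2.871×10^11 kg; dividing by ρ_w = 1.023 g cm⁻³ = 1023 kg m⁻³ gives 2.806×10^8 m³ of water.
Total added water ≈ 1.137×10^14 m³ over 3.69×10^14 m² → Δh = 0.308 m = 30.8 cm.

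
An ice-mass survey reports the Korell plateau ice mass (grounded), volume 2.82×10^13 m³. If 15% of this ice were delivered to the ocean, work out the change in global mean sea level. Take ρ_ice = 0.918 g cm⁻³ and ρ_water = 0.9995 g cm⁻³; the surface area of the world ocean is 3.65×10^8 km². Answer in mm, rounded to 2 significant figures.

Korell: 0.15 × 2.82×10^13 m³ × (918/999.5) = 3.885×10^12 m³ of water.
Spread over 3.65×10^14 m² of ocean, Δh = 3.885×10^12 / 3.65×10^14 = 0.0106 m = 11 mm.

≈ 11 mm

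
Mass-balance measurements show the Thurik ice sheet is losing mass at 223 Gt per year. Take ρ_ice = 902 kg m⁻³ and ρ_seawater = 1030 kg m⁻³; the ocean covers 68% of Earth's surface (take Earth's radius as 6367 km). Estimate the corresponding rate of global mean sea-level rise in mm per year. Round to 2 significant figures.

≈ 0.62 mm/yr

ρ_w = 1030 kg m⁻³. Annual water volume added = 223 Gt / ρ_w = 2.230×10^14 kg / 1030 kg m⁻³ = 2.165×10^11 m³.
Δh per year = 2.165×10^11 / 3.46×10^14 = 6.25×10^-4 m = 0.62 mm.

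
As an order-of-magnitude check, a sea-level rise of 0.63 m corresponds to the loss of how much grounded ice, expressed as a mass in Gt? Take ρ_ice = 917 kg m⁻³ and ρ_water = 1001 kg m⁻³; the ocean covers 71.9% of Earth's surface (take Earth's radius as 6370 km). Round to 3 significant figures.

Required water volume = Δh × A = 0.63 m × 3.67×10^14 m² = 2.310×10^14 m³.
ρ_w = 1001 kg m⁻³, so the mass of water = 2.310×10^14 m³ × 1001 kg m⁻³ = 2.312×10^17 kg = 2.31×10^5 Gt (and the same mass of ice, by conservation).

≈ 2.31×10^5 Gt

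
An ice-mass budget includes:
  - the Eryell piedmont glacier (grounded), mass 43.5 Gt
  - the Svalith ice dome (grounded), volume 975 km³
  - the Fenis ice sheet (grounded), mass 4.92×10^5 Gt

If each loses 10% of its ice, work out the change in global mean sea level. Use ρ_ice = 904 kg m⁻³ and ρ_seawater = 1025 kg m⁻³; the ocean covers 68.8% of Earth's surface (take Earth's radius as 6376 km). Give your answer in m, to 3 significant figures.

≈ 0.137 m

Eryell: 0.1 × 43.5 Gt = 4.350×10^12 kg; dividing by ρ_w = 1025 kg m⁻³ gives 4.244×10^9 m³ of water.
Svalith: 0.1 × 975 km³ × (904/1025) = 85.99 km³ of water.
Fenis: 0.1 × 4.92×10^5 Gt = 4.920×10^16 kg; dividing by ρ_w = 1025 kg m⁻³ gives 4.800×10^13 m³ of water.
Total added water ≈ 4.809×10^13 m³ over 3.51×10^14 m² → Δh = 0.137 m.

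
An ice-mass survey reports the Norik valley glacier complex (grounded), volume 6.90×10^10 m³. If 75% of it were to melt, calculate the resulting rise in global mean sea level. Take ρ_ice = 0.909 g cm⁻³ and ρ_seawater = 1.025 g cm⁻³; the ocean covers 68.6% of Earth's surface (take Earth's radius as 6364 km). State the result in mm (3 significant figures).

Norik: 0.75 × 6.90×10^10 m³ × (909/1025) = 4.589×10^10 m³ of water.
Spread over 3.49×10^14 m² of ocean, Δh = 4.589×10^10 / 3.49×10^14 = 1.31×10^-4 m = 0.131 mm.

≈ 0.131 mm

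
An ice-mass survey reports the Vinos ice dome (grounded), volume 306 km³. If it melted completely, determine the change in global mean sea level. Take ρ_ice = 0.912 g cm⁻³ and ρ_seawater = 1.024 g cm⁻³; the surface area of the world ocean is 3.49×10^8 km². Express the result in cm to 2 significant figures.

≈ 0.078 cm

Vinos: 306 km³ × (912/1024) = 272.5 km³ of water.
Spread over 3.49×10^14 m² of ocean, Δh = 2.725×10^11 / 3.49×10^14 = 7.81×10^-4 m = 0.078 cm.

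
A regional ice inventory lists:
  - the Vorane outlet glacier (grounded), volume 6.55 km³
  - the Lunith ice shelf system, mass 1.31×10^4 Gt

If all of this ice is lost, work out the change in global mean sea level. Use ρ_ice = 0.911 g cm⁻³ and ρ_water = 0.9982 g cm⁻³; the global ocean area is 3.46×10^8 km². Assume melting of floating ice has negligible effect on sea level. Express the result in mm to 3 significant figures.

Vorane: 6.55 km³ × (911/998.2) = 5.978 km³ of water.
The Lunith ice shelf system is floating and already displaces its own weight of water, so its melt adds essentially nothing to sea level.
Total added water ≈ 5.978×10^9 m³ over 3.46×10^14 m² → Δh = 1.73×10^-5 m = 0.0173 mm.

≈ 0.0173 mm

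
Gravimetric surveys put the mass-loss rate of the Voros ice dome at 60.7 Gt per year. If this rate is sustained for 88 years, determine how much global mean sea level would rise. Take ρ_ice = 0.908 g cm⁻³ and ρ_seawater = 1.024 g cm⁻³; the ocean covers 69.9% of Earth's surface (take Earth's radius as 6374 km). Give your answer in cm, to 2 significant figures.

Total mass lost = 60.7 Gt/yr × 88 yr = 5342 Gt = 5.342×10^15 kg.
ρ_w = 1.024 g cm⁻³ = 1024 kg m⁻³, so water volume = 5.342×10^15 / 1024 = 5.216×10^12 m³.
Δh = 5.216×10^12 / 3.57×10^14 = 0.0146 m = 1.5 cm.

≈ 1.5 cm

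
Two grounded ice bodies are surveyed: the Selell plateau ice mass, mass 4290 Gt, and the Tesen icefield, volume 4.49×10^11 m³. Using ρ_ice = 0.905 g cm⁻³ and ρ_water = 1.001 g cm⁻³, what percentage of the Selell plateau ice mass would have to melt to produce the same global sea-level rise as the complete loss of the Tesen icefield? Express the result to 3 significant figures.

≈ 9.47 %

Equal sea-level rise means equal mass of meltwater, i.e. equal mass of ice lost.
Ice mass of Tesen: 4.063×10^14 kg; ice mass of Selell: 4.290×10^15 kg.
Fraction required = 4.063×10^14 / 4.290×10^15 = 0.0947 → 9.47 %.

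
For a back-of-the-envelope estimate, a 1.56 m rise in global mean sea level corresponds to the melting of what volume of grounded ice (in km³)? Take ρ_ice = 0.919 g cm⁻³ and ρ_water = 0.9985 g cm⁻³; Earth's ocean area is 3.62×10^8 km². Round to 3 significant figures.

≈ 6.14×10^5 km³

Required water volume = Δh × A = 1.56 m × 3.62×10^14 m² = 5.647×10^14 m³ = 5.647×10^5 km³.
Ice volume = water volume × ρ_w/ρ_ice = 5.647×10^5 × 998.5/919 = 6.14×10^5 km³.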